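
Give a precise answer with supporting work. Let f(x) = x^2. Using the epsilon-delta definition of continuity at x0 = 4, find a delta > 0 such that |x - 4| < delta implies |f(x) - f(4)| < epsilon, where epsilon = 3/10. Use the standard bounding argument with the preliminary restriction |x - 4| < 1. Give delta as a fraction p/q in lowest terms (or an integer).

Factor: |x^2 - (4)^2| = |x - 4| * |x + 4|.
Impose |x - 4| < 1 first. Then |x + 4| = |(x - 4) + 2*(4)| <= |x - 4| + 2*|4| < 1 + 8 = 9.
So |x^2 - (4)^2| < delta * 9.
We need delta * 9 <= 3/10, i.e. delta <= 3/10/9 = 1/30.
Since 1/30 < 1, this is tighter than 1; take delta = 1/30.
So delta = 1/30 works.

1/30


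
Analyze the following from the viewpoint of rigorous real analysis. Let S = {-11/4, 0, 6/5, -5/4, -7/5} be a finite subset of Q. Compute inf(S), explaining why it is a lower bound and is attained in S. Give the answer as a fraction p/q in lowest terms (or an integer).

S is finite, so inf(S) = min(S).
Sorted increasing:
-11/4, -7/5, -5/4, 0, 6/5
The extremum is -11/4.
For every x in S, x >= -11/4. And -11/4 is in S, so it is attained.
Therefore inf(S) = -11/4.

-11/4


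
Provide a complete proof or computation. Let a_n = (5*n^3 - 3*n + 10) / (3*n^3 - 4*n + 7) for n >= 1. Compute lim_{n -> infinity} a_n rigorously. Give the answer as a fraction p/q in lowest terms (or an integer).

Divide numerator and denominator by n^3, the highest power:
numerator / n^3 = 5 - 3/n^2 + 10/n^3
denominator / n^3 = 3 - 4/n^2 + 7/n^3
As n -> infinity, all terms of the form c/n^k (k >= 1) tend to 0.
So numerator / n^3 -> 5 and denominator / n^3 -> 3.
Therefore lim a_n = 5/3.

5/3


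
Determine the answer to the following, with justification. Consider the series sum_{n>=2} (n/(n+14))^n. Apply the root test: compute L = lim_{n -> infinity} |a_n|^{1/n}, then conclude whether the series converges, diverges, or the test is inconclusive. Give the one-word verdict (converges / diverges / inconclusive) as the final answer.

Let a_n denote the general term. Form |a_n|^(1/n) and simplify:
|a_n|^(1/n) = n/(n + 14)
Take the limit as n -> infinity: L = 1.
Since L = 1, the root test is inconclusive. (In fact a_n = (n/(n+14))^n -> e^(-14) != 0, so the nth-term test shows divergence; but the root test itself gives no conclusion.)

inconclusive


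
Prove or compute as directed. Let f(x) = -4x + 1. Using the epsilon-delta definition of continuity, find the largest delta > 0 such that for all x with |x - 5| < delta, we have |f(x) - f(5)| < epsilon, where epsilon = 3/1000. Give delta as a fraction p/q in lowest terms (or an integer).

We compute f(5) = -4*(5) + 1 = -19.
|f(x) - f(5)| = |-4x + 1 - (-19)| = |-4(x - 5)| = 4|x - 5|.
We need 4|x - 5| < 3/1000, i.e. |x - 5| < 3/1000 / 4 = 3/4000.
So any delta <= 3/4000 works. Conversely, if delta > 3/4000, then x = 5 + 3/4000 satisfies |x - 5| = 3/4000 < delta but |f(x) - f(5)| = 4 * 3/4000 = 3/1000, which is not < 3/1000; so no larger delta works.
Hence the largest such delta is 3/4000.

3/4000


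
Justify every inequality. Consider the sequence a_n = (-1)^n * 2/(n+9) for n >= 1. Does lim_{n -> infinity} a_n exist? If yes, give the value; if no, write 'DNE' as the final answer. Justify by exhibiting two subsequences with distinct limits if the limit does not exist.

Examine the behaviour of a_n along subsequences.
Even-n subsequence a_{2k} = 2/(2k+9) -> 0. Odd-n subsequence a_{2k+1} = -2/(2k+10) -> 0. Both tend to 0, which suggests the limit is 0; verify directly.
|a_n - 0| = 2/(n+9) < 2/n for every n >= 1.
Given epsilon > 0, choose a positive integer N > 2/epsilon. Then for all n >= N, |a_n| < 2/n <= 2/N < epsilon.
So by the definition of the limit, lim a_n exists and equals 0.

0


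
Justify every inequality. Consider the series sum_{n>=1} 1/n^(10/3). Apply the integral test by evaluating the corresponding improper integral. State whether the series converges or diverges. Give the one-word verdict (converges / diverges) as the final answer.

Let f(x) = x^(-10/3). Then f is positive, continuous, and decreasing on [1, infinity), so the integral test applies.
Compute the improper integral int_{1}^infinity f(x) dx:
  antiderivative F(x) = -3/(7*x^(7/3)).
  As x -> infinity, F(x) -> 0 (since p = 10/3 > 1).
  So int = F(infinity) - F(1) = 0 - (-3/7) = 3/7.
  Finite, so by the integral test, the series converges.

converges


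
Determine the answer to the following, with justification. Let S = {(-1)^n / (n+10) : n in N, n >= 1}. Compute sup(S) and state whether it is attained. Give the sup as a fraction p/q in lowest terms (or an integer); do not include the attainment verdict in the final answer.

Analysis:
- Values: -1/11, 1/12, -1/13, 1/14, -1/15, ...
- Positive terms (even n): 1/(2+10), 1/(4+10), ... decreasing -> max = 1/12 (n=2).
- Negative terms (odd n): -1/(1+10), -1/(3+10), ... increasing -> min = -1/11 (n=1).
- So sup = 1/12 (attained at n=2); inf = -1/11 (attained at n=1).
Conclusion: sup(S) = 1/12, attained in S.

1/12


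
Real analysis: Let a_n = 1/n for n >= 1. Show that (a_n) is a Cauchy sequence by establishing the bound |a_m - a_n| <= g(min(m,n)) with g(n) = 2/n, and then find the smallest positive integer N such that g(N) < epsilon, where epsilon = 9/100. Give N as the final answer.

For any m, n >= 1, by the triangle inequality:
|a_m - a_n| = |1/m - 1/n| <= 1/m + 1/n <= 2/min(m,n).
So g(n) = 2/n bounds the Cauchy difference. Since g(n) -> 0, (a_n) is Cauchy.
Now solve g(N) < 9/100: 2/N < 9/100 <=> N > 2 / (9/100) = 200/9.
The smallest integer strictly greater than 200/9 is N = 23.
Check: g(23) = 2/23 = 2/23 < 9/100; g(22) = 1/11 >= 9/100. So N = 23.

23


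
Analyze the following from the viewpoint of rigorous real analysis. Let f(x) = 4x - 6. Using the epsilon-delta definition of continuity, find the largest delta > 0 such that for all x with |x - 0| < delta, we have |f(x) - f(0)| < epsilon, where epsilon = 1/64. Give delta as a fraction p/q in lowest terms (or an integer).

We compute f(0) = 4*(0) - 6 = -6.
|f(x) - f(0)| = |4x - 6 - (-6)| = |4(x - 0)| = 4|x - 0|.
We need 4|x - 0| < 1/64, i.e. |x - 0| < 1/64 / 4 = 1/256.
So any delta <= 1/256 works. Conversely, if delta > 1/256, then x = 0 + 1/256 satisfies |x - 0| = 1/256 < delta but |f(x) - f(0)| = 4 * 1/256 = 1/64, which is not < 1/64; so no larger delta works.
Hence the largest such delta is 1/256.

1/256


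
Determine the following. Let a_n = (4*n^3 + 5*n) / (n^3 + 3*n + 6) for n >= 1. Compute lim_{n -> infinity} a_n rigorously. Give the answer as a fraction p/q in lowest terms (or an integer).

Divide numerator and denominator by n^3, the highest power:
numerator / n^3 = 4 + 5/n^2
denominator / n^3 = 1 + 3/n^2 + 6/n^3
As n -> infinity, all terms of the form c/n^k (k >= 1) tend to 0.
So numerator / n^3 -> 4 and denominator / n^3 -> 1.
Therefore lim a_n = 4.

4


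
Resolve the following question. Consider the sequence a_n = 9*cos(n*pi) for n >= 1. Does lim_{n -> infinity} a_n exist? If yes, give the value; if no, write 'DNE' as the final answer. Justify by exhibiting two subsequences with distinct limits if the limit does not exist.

Examine the behaviour of a_n along subsequences.
cos(n*pi) = (-1)^n, so a_n = 9*(-1)^n. a_{2k} = 9 -> 9. a_{2k+1} = -9 -> -9.
Since these two subsequential limits are 9 and -9, distinct, the full sequence cannot converge (a convergent sequence has all subsequences tending to the same limit). So lim a_n does not exist.

DNE


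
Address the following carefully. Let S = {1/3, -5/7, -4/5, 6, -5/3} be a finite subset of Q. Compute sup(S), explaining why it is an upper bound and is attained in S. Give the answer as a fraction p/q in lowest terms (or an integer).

S is finite, so sup(S) = max(S).
Sorted decreasing:
6, 1/3, -5/7, -4/5, -5/3
The extremum is 6.
For every x in S, x <= 6. And 6 is in S, so it is attained.
Therefore sup(S) = 6.

6


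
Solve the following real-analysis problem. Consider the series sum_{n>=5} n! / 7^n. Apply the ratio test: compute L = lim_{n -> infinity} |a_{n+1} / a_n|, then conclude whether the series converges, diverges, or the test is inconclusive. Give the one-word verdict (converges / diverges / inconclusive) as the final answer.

Let a_n denote the general term. Form the ratio a_{n+1}/a_n and simplify:
a_{n+1}/a_n = n/7 + 1/7
Take the limit as n -> infinity: L = infinity.
Since L = infinity > 1 (or L = infinity), the ratio test implies the series diverges.

diverges


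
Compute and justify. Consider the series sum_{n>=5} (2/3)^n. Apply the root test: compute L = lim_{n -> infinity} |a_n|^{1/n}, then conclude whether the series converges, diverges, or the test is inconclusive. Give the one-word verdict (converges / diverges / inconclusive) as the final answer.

Let a_n denote the general term. Form |a_n|^(1/n) and simplify:
|a_n|^(1/n) = 2/3
Take the limit as n -> infinity: L = 2/3.
Since L = 2/3 < 1, the root test implies convergence.

converges


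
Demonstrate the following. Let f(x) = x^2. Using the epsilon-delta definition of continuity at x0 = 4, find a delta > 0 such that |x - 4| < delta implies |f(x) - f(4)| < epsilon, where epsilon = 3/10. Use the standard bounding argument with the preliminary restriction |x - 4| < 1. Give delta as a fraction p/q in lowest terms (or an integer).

Factor: |x^2 - (4)^2| = |x - 4| * |x + 4|.
Impose |x - 4| < 1 first. Then |x + 4| = |(x - 4) + 2*(4)| <= |x - 4| + 2*|4| < 1 + 8 = 9.
So |x^2 - (4)^2| < delta * 9.
We need delta * 9 <= 3/10, i.e. delta <= 3/10/9 = 1/30.
Since 1/30 < 1, this is tighter than 1; take delta = 1/30.
So delta = 1/30 works.

1/30


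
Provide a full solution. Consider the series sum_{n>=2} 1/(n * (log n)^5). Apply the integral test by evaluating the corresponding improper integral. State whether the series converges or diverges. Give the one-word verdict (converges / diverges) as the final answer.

Let f(x) = 1/(x*log(x)^5). Then f is positive, continuous, and decreasing on [2, infinity), so the integral test applies.
Compute the improper integral int_{2}^infinity f(x) dx:
  antiderivative F(x) = -1/(4*log(x)^4).
  F(x) -> 0 as x -> infinity.  int = 0 - F(2) = 1/(4*log(2)^4) < infinity. By the integral test, the series converges.

converges


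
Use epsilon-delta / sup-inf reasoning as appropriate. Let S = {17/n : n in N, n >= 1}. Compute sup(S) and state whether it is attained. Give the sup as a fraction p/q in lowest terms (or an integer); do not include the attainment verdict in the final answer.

Analysis:
- Values: 17, 17/2, 17/3, 17/4, ... strictly decreasing.
- The maximum is 17 (n=1); sup = 17 (attained).
- The set is bounded below by 0; 17/n -> 0 so 0 is the greatest lower bound.
- 0 is not in the set, so inf = 0 is not attained.
Conclusion: sup(S) = 17, attained in S.

17


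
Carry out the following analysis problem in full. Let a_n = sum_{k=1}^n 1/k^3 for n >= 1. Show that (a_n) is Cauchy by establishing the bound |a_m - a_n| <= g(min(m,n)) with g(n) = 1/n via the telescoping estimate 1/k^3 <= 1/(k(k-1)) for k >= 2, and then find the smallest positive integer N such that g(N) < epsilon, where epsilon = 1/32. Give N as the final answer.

For m > n >= 1: |a_m - a_n| = sum_{k=n+1}^m 1/k^3.
Use 1/k^3 <= 1/(k(k-1)) = 1/(k-1) - 1/k for k >= 2 (which holds since k^3 >= k^2 >= k(k-1) for k >= 2):
sum_{k=n+1}^m 1/k^3 <= sum_{k=n+1}^m (1/(k-1) - 1/k) = 1/n - 1/m <= 1/n.
By symmetry the same bound holds with n,m swapped, so |a_m - a_n| <= 1/min(m,n) = g(min(m,n)). Since g(n) -> 0, (a_n) is Cauchy.
Now solve g(N) < 1/32: 1/N < 1/32 <=> N > 1/(1/32) = 32.
The smallest integer strictly greater than 32 is N = 33.
Check: g(33) = 1/33 < 1/32; g(32) = 1/32 >= 1/32. So N = 33.

33


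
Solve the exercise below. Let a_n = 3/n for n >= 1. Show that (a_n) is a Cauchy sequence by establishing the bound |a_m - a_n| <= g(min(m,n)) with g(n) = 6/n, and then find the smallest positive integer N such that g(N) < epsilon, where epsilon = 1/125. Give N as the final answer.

For any m, n >= 1, by the triangle inequality:
|a_m - a_n| = |3/m - 3/n| <= 3*1/m + 3*1/n <= 6/min(m,n).
So g(n) = 6/n bounds the Cauchy difference. Since g(n) -> 0, (a_n) is Cauchy.
Now solve g(N) < 1/125: 6/N < 1/125 <=> N > 6 / (1/125) = 750.
The smallest integer strictly greater than 750 is N = 751.
Check: g(751) = 6/751 = 6/751 < 1/125; g(750) = 1/125 >= 1/125. So N = 751.

751


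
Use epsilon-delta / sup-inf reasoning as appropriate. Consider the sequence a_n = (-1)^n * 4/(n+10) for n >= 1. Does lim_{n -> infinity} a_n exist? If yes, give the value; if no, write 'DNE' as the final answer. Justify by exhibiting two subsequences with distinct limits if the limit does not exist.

Examine the behaviour of a_n along subsequences.
Even-n subsequence a_{2k} = 4/(2k+10) -> 0. Odd-n subsequence a_{2k+1} = -4/(2k+11) -> 0. Both tend to 0, which suggests the limit is 0; verify directly.
|a_n - 0| = 4/(n+10) < 4/n for every n >= 1.
Given epsilon > 0, choose a positive integer N > 4/epsilon. Then for all n >= N, |a_n| < 4/n <= 4/N < epsilon.
So by the definition of the limit, lim a_n exists and equals 0.

0


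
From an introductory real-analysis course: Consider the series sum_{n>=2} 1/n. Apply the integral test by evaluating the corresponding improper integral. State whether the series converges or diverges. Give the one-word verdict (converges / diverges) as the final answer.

Let f(x) = 1/x. Then f is positive, continuous, and decreasing on [2, infinity), so the integral test applies.
Compute the improper integral int_{2}^infinity f(x) dx:
  antiderivative F(x) = log(x).
  As x -> infinity, log(x) -> infinity.
  So int = infinity - log(2) = infinity. By the integral test, the series diverges.

diverges


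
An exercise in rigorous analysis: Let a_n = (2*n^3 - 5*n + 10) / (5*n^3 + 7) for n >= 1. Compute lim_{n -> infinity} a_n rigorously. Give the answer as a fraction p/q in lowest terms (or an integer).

Divide numerator and denominator by n^3, the highest power:
numerator / n^3 = 2 - 5/n^2 + 10/n^3
denominator / n^3 = 5 + 7/n^3
As n -> infinity, all terms of the form c/n^k (k >= 1) tend to 0.
So numerator / n^3 -> 2 and denominator / n^3 -> 5.
Therefore lim a_n = 2/5.

2/5


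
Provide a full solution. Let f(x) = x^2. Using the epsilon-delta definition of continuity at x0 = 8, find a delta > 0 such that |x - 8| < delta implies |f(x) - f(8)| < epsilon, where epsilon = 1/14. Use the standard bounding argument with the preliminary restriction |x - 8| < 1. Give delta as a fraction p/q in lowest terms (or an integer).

Factor: |x^2 - (8)^2| = |x - 8| * |x + 8|.
Impose |x - 8| < 1 first. Then |x + 8| = |(x - 8) + 2*(8)| <= |x - 8| + 2*|8| < 1 + 16 = 17.
So |x^2 - (8)^2| < delta * 17.
We need delta * 17 <= 1/14, i.e. delta <= 1/14/17 = 1/238.
Since 1/238 < 1, this is tighter than 1; take delta = 1/238.
So delta = 1/238 works.

1/238


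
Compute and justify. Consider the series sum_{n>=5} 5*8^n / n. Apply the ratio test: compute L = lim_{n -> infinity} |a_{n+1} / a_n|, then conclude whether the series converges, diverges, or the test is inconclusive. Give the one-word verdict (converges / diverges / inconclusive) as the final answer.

Let a_n denote the general term. Form the ratio a_{n+1}/a_n and simplify:
a_{n+1}/a_n = 8*n/(n + 1)
Take the limit as n -> infinity: L = 8.
Since L = 8 > 1 (or L = infinity), the ratio test implies the series diverges.

diverges


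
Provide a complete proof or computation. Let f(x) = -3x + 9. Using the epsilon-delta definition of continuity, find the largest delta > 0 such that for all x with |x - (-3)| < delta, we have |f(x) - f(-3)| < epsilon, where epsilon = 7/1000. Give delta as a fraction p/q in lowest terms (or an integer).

We compute f(-3) = -3*(-3) + 9 = 18.
|f(x) - f(-3)| = |-3x + 9 - (18)| = |-3(x - (-3))| = 3|x - (-3)|.
We need 3|x - (-3)| < 7/1000, i.e. |x - (-3)| < 7/1000 / 3 = 7/3000.
So any delta <= 7/3000 works. Conversely, if delta > 7/3000, then x = -3 + 7/3000 satisfies |x - (-3)| = 7/3000 < delta but |f(x) - f(-3)| = 3 * 7/3000 = 7/1000, which is not < 7/1000; so no larger delta works.
Hence the largest such delta is 7/3000.

7/3000


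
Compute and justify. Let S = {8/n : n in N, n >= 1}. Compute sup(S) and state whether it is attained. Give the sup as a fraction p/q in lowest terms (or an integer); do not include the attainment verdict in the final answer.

Analysis:
- Values: 8, 4, 8/3, 2, ... strictly decreasing.
- The maximum is 8 (n=1); sup = 8 (attained).
- The set is bounded below by 0; 8/n -> 0 so 0 is the greatest lower bound.
- 0 is not in the set, so inf = 0 is not attained.
Conclusion: sup(S) = 8, attained in S.

8


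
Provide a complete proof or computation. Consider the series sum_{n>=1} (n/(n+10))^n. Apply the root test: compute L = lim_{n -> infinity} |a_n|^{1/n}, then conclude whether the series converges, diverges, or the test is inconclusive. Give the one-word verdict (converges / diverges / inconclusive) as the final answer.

Let a_n denote the general term. Form |a_n|^(1/n) and simplify:
|a_n|^(1/n) = n/(n + 10)
Take the limit as n -> infinity: L = 1.
Since L = 1, the root test is inconclusive. (In fact a_n = (n/(n+10))^n -> e^(-10) != 0, so the nth-term test shows divergence; but the root test itself gives no conclusion.)

inconclusive


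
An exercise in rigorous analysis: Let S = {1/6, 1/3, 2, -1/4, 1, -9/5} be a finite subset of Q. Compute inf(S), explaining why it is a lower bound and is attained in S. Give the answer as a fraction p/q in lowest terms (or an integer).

S is finite, so inf(S) = min(S).
Sorted increasing:
-9/5, -1/4, 1/6, 1/3, 1, 2
The extremum is -9/5.
For every x in S, x >= -9/5. And -9/5 is in S, so it is attained.
Therefore inf(S) = -9/5.

-9/5


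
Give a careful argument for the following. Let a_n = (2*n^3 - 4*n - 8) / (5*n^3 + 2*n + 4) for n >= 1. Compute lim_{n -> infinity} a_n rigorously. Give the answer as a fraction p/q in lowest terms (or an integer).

Divide numerator and denominator by n^3, the highest power:
numerator / n^3 = 2 - 4/n^2 - 8/n^3
denominator / n^3 = 5 + 2/n^2 + 4/n^3
As n -> infinity, all terms of the form c/n^k (k >= 1) tend to 0.
So numerator / n^3 -> 2 and denominator / n^3 -> 5.
Therefore lim a_n = 2/5.

2/5


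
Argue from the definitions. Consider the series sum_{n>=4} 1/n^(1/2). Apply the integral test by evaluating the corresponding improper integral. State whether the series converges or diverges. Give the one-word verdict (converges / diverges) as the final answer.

Let f(x) = 1/sqrt(x). Then f is positive, continuous, and decreasing on [4, infinity), so the integral test applies.
Compute the improper integral int_{4}^infinity f(x) dx:
  antiderivative F(x) = 2*sqrt(x).
  As x -> infinity, F(x) -> infinity (since p = 1/2 < 1).
  So the integral diverges. By the integral test, the series diverges.

diverges


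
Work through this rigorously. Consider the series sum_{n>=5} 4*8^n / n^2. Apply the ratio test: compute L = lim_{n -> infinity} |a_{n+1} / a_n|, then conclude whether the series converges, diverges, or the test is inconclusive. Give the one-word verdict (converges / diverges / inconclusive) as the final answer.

Let a_n denote the general term. Form the ratio a_{n+1}/a_n and simplify:
a_{n+1}/a_n = 8*n^2/(n + 1)^2
Take the limit as n -> infinity: L = 8.
Since L = 8 > 1 (or L = infinity), the ratio test implies the series diverges.

diverges


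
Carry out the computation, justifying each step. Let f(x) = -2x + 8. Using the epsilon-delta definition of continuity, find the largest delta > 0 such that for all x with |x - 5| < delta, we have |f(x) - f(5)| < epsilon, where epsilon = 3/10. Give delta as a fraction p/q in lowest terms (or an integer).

We compute f(5) = -2*(5) + 8 = -2.
|f(x) - f(5)| = |-2x + 8 - (-2)| = |-2(x - 5)| = 2|x - 5|.
We need 2|x - 5| < 3/10, i.e. |x - 5| < 3/10 / 2 = 3/20.
So any delta <= 3/20 works. Conversely, if delta > 3/20, then x = 5 + 3/20 satisfies |x - 5| = 3/20 < delta but |f(x) - f(5)| = 2 * 3/20 = 3/10, which is not < 3/10; so no larger delta works.
Hence the largest such delta is 3/20.

3/20


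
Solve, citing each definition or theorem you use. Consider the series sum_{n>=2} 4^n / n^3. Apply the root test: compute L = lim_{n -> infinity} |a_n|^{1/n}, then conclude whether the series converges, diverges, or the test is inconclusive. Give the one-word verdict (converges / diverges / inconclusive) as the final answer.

Let a_n denote the general term. Form |a_n|^(1/n) and simplify:
|a_n|^(1/n) = 4/n^(3/n)
Take the limit as n -> infinity: L = 4.
Since L = 4 > 1, the root test implies divergence.

diverges


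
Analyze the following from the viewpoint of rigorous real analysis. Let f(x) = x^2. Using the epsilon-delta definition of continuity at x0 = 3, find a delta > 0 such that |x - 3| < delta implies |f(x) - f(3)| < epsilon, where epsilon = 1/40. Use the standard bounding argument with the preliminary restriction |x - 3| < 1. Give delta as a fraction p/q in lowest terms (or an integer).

Factor: |x^2 - (3)^2| = |x - 3| * |x + 3|.
Impose |x - 3| < 1 first. Then |x + 3| = |(x - 3) + 2*(3)| <= |x - 3| + 2*|3| < 1 + 6 = 7.
So |x^2 - (3)^2| < delta * 7.
We need delta * 7 <= 1/40, i.e. delta <= 1/40/7 = 1/280.
Since 1/280 < 1, this is tighter than 1; take delta = 1/280.
So delta = 1/280 works.

1/280


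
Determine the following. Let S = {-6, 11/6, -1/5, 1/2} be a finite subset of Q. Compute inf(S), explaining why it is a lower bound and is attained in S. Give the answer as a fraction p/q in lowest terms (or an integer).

S is finite, so inf(S) = min(S).
Sorted increasing:
-6, -1/5, 1/2, 11/6
The extremum is -6.
For every x in S, x >= -6. And -6 is in S, so it is attained.
Therefore inf(S) = -6.

-6


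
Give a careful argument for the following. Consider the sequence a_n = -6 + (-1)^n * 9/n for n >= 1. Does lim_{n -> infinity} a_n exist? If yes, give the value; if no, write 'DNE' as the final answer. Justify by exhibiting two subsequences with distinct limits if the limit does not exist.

Examine the behaviour of a_n along subsequences.
Even-n subsequence a_{2k} = -6 + 9/(2k) -> -6. Odd-n subsequence a_{2k+1} = -6 - 9/(2k+1) -> -6. Both tend to -6, which suggests the limit is -6; verify directly.
|a_n - (-6)| = |(-1)^n * 9/n| = 9/n for every n >= 1.
Given epsilon > 0, choose a positive integer N > 9/epsilon. Then for all n >= N, |a_n - (-6)| = 9/n <= 9/N < epsilon.
So by the definition of the limit, lim a_n exists and equals -6.

-6


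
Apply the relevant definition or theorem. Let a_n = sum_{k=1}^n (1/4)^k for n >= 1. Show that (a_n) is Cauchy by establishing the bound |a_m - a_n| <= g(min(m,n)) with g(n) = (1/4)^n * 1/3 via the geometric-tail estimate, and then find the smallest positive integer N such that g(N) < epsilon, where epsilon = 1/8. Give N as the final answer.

For m > n >= 1: |a_m - a_n| = sum_{k=n+1}^m (1/4)^k < sum_{k=n+1}^infinity (1/4)^k = (1/4)^(n+1) / (1 - 1/4) = (1/4)^n * (1/4) * (4/3) = (1/4)^n * 1/3.
So g(n) = (1/4)^n / 3. Since g(n) -> 0, (a_n) is Cauchy.
Now solve g(N) < 1/8: (1/4)^N / 3 < 1/8 <=> 4^N > 1 / (3 * 1/8) = 8/3.
Check powers of 4: 4^0 = 1 <= 8/3, 4^1 = 4 > 8/3.
So the smallest such N is 1. Check: g(1) = 1/(3 * 4) = 1/12 < 1/8.

1


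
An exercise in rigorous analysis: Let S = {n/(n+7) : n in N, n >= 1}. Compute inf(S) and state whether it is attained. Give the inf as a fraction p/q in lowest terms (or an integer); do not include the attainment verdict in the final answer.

Analysis:
- Values: 1/8, 2/9, 3/10, 4/11, ... strictly increasing.
- Minimum is 1/8 (n=1); inf = 1/8 (attained).
- n/(n+7) = 1 - 7/(n+7) -> 1 from below as n -> infinity, and never equals 1.
- So sup = 1 (not attained).
Conclusion: inf(S) = 1/8, attained in S.

1/8


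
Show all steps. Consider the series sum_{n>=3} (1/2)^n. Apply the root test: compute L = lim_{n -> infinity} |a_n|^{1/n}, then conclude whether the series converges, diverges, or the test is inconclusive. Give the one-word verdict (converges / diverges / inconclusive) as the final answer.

Let a_n denote the general term. Form |a_n|^(1/n) and simplify:
|a_n|^(1/n) = 1/2
Take the limit as n -> infinity: L = 1/2.
Since L = 1/2 < 1, the root test implies convergence.

converges


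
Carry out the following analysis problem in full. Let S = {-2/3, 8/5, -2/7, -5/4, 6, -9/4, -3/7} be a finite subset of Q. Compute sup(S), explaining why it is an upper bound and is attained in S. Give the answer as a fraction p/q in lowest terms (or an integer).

S is finite, so sup(S) = max(S).
Sorted decreasing:
6, 8/5, -2/7, -3/7, -2/3, -5/4, -9/4
The extremum is 6.
For every x in S, x <= 6. And 6 is in S, so it is attained.
Therefore sup(S) = 6.

6


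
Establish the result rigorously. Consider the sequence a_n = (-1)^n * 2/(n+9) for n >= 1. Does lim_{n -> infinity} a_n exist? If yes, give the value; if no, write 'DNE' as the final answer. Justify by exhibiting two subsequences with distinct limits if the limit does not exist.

Examine the behaviour of a_n along subsequences.
Even-n subsequence a_{2k} = 2/(2k+9) -> 0. Odd-n subsequence a_{2k+1} = -2/(2k+10) -> 0. Both tend to 0, which suggests the limit is 0; verify directly.
|a_n - 0| = 2/(n+9) < 2/n for every n >= 1.
Given epsilon > 0, choose a positive integer N > 2/epsilon. Then for all n >= N, |a_n| < 2/n <= 2/N < epsilon.
So by the definition of the limit, lim a_n exists and equals 0.

0


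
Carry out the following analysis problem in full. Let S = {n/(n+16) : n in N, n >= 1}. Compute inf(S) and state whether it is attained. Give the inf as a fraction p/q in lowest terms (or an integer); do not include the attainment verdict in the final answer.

Analysis:
- Values: 1/17, 1/9, 3/19, 1/5, ... strictly increasing.
- Minimum is 1/17 (n=1); inf = 1/17 (attained).
- n/(n+16) = 1 - 16/(n+16) -> 1 from below as n -> infinity, and never equals 1.
- So sup = 1 (not attained).
Conclusion: inf(S) = 1/17, attained in S.

1/17


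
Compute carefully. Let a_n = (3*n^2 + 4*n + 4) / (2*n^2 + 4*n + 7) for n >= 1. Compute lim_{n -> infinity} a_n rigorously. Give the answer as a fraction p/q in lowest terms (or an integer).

Divide numerator and denominator by n^2, the highest power:
numerator / n^2 = 3 + 4/n + 4/n^2
denominator / n^2 = 2 + 4/n + 7/n^2
As n -> infinity, all terms of the form c/n^k (k >= 1) tend to 0.
So numerator / n^2 -> 3 and denominator / n^2 -> 2.
Therefore lim a_n = 3/2.

3/2


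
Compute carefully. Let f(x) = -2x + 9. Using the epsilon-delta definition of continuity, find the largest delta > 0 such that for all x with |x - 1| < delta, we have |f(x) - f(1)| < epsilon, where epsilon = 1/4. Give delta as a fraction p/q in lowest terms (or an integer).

We compute f(1) = -2*(1) + 9 = 7.
|f(x) - f(1)| = |-2x + 9 - (7)| = |-2(x - 1)| = 2|x - 1|.
We need 2|x - 1| < 1/4, i.e. |x - 1| < 1/4 / 2 = 1/8.
So any delta <= 1/8 works. Conversely, if delta > 1/8, then x = 1 + 1/8 satisfies |x - 1| = 1/8 < delta but |f(x) - f(1)| = 2 * 1/8 = 1/4, which is not < 1/4; so no larger delta works.
Hence the largest such delta is 1/8.

1/8


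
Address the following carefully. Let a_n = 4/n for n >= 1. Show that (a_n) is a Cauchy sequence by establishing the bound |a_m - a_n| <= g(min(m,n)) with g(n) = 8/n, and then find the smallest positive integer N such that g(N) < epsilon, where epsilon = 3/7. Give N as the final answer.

For any m, n >= 1, by the triangle inequality:
|a_m - a_n| = |4/m - 4/n| <= 4*1/m + 4*1/n <= 8/min(m,n).
So g(n) = 8/n bounds the Cauchy difference. Since g(n) -> 0, (a_n) is Cauchy.
Now solve g(N) < 3/7: 8/N < 3/7 <=> N > 8 / (3/7) = 56/3.
The smallest integer strictly greater than 56/3 is N = 19.
Check: g(19) = 8/19 = 8/19 < 3/7; g(18) = 4/9 >= 3/7. So N = 19.

19


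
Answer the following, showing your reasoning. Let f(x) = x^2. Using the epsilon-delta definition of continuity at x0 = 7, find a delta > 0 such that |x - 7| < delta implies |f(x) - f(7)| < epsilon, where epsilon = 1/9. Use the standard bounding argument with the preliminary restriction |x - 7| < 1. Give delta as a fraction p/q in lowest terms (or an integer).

Factor: |x^2 - (7)^2| = |x - 7| * |x + 7|.
Impose |x - 7| < 1 first. Then |x + 7| = |(x - 7) + 2*(7)| <= |x - 7| + 2*|7| < 1 + 14 = 15.
So |x^2 - (7)^2| < delta * 15.
We need delta * 15 <= 1/9, i.e. delta <= 1/9/15 = 1/135.
Since 1/135 < 1, this is tighter than 1; take delta = 1/135.
So delta = 1/135 works.

1/135


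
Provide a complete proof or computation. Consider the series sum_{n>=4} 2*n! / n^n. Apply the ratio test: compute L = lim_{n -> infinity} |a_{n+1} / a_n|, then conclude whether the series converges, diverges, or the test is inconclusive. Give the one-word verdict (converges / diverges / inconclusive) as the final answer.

Let a_n denote the general term. Form the ratio a_{n+1}/a_n and simplify:
a_{n+1}/a_n = (n/(n + 1))^n
Take the limit as n -> infinity: L = exp(-1).
Since L = exp(-1) < 1, the ratio test implies the series converges.

converges


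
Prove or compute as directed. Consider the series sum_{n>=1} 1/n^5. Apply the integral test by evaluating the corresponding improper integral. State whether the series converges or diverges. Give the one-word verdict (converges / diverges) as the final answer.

Let f(x) = x^(-5). Then f is positive, continuous, and decreasing on [1, infinity), so the integral test applies.
Compute the improper integral int_{1}^infinity f(x) dx:
  antiderivative F(x) = -1/(4*x^4).
  As x -> infinity, F(x) -> 0 (since p = 5 > 1).
  So int = F(infinity) - F(1) = 0 - (-1/4) = 1/4.
  Finite, so by the integral test, the series converges.

converges


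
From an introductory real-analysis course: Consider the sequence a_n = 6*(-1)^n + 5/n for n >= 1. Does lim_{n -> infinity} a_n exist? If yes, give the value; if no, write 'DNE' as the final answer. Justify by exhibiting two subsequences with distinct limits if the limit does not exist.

Examine the behaviour of a_n along subsequences.
a_{2k} = 6 + 5/(2k) -> 6. a_{2k+1} = -6 + 5/(2k+1) -> -6.
Since these two subsequential limits are 6 and -6, distinct, the full sequence cannot converge (a convergent sequence has all subsequences tending to the same limit). So lim a_n does not exist.

DNE


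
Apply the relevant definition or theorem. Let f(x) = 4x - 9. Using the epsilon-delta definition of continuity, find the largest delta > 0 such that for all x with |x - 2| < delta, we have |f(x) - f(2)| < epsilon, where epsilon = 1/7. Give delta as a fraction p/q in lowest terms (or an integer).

We compute f(2) = 4*(2) - 9 = -1.
|f(x) - f(2)| = |4x - 9 - (-1)| = |4(x - 2)| = 4|x - 2|.
We need 4|x - 2| < 1/7, i.e. |x - 2| < 1/7 / 4 = 1/28.
So any delta <= 1/28 works. Conversely, if delta > 1/28, then x = 2 + 1/28 satisfies |x - 2| = 1/28 < delta but |f(x) - f(2)| = 4 * 1/28 = 1/7, which is not < 1/7; so no larger delta works.
Hence the largest such delta is 1/28.

1/28


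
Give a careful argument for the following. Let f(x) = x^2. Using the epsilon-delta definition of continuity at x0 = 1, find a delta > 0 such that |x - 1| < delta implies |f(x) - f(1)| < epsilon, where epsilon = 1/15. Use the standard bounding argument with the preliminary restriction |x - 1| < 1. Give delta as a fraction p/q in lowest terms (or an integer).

Factor: |x^2 - (1)^2| = |x - 1| * |x + 1|.
Impose |x - 1| < 1 first. Then |x + 1| = |(x - 1) + 2*(1)| <= |x - 1| + 2*|1| < 1 + 2 = 3.
So |x^2 - (1)^2| < delta * 3.
We need delta * 3 <= 1/15, i.e. delta <= 1/15/3 = 1/45.
Since 1/45 < 1, this is tighter than 1; take delta = 1/45.
So delta = 1/45 works.

1/45


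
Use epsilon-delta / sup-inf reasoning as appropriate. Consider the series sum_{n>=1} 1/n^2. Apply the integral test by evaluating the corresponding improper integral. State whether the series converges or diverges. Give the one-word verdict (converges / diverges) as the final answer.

Let f(x) = x^(-2). Then f is positive, continuous, and decreasing on [1, infinity), so the integral test applies.
Compute the improper integral int_{1}^infinity f(x) dx:
  antiderivative F(x) = -1/x.
  As x -> infinity, F(x) -> 0 (since p = 2 > 1).
  So int = F(infinity) - F(1) = 0 - (-1) = 1.
  Finite, so by the integral test, the series converges.

converges


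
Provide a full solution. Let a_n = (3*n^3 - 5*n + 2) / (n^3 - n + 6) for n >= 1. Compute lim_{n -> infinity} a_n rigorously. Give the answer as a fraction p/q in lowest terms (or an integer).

Divide numerator and denominator by n^3, the highest power:
numerator / n^3 = 3 - 5/n^2 + 2/n^3
denominator / n^3 = 1 - 1/n^2 + 6/n^3
As n -> infinity, all terms of the form c/n^k (k >= 1) tend to 0.
So numerator / n^3 -> 3 and denominator / n^3 -> 1.
Therefore lim a_n = 3.

3


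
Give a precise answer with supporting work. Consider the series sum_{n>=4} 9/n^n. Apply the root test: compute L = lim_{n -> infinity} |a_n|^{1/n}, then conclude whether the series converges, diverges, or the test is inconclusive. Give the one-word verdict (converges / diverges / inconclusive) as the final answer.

Let a_n denote the general term. Form |a_n|^(1/n) and simplify:
|a_n|^(1/n) = 3^(2/n)/n
Take the limit as n -> infinity: L = 0.
Since L = 0 < 1, the root test implies convergence.

converges


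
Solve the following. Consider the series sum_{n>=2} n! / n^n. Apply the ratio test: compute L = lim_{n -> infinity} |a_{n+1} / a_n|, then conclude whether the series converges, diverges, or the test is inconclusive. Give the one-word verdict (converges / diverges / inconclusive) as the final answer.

Let a_n denote the general term. Form the ratio a_{n+1}/a_n and simplify:
a_{n+1}/a_n = (n/(n + 1))^n
Take the limit as n -> infinity: L = exp(-1).
Since L = exp(-1) < 1, the ratio test implies the series converges.

converges


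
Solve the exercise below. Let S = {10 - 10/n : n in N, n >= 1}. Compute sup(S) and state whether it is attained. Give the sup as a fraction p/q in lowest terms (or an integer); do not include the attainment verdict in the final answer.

Analysis:
- Values: 0, 5, 20/3, 15/2, ... strictly increasing.
- Minimum is 0 (n=1); inf = 0 (attained).
- 10 - 10/n -> 10 from below; sup = 10, not attained.
Conclusion: sup(S) = 10, not attained in S.

10


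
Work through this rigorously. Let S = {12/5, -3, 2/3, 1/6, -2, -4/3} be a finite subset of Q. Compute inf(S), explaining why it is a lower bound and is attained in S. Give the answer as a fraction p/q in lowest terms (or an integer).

S is finite, so inf(S) = min(S).
Sorted increasing:
-3, -2, -4/3, 1/6, 2/3, 12/5
The extremum is -3.
For every x in S, x >= -3. And -3 is in S, so it is attained.
Therefore inf(S) = -3.

-3


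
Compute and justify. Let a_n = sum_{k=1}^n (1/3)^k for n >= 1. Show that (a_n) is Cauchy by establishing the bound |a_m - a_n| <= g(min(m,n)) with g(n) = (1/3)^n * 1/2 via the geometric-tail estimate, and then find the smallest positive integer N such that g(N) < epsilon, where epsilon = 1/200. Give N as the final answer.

For m > n >= 1: |a_m - a_n| = sum_{k=n+1}^m (1/3)^k < sum_{k=n+1}^infinity (1/3)^k = (1/3)^(n+1) / (1 - 1/3) = (1/3)^n * (1/3) * (3/2) = (1/3)^n * 1/2.
So g(n) = (1/3)^n / 2. Since g(n) -> 0, (a_n) is Cauchy.
Now solve g(N) < 1/200: (1/3)^N / 2 < 1/200 <=> 3^N > 1 / (2 * 1/200) = 100.
Check powers of 3: 3^4 = 81 <= 100, 3^5 = 243 > 100.
So the smallest such N is 5. Check: g(5) = 1/(2 * 243) = 1/486 < 1/200.

5


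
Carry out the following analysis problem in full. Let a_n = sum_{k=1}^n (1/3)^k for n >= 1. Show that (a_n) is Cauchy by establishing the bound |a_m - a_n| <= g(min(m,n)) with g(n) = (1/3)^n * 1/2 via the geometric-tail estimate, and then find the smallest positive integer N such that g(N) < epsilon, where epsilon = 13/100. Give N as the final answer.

For m > n >= 1: |a_m - a_n| = sum_{k=n+1}^m (1/3)^k < sum_{k=n+1}^infinity (1/3)^k = (1/3)^(n+1) / (1 - 1/3) = (1/3)^n * (1/3) * (3/2) = (1/3)^n * 1/2.
So g(n) = (1/3)^n / 2. Since g(n) -> 0, (a_n) is Cauchy.
Now solve g(N) < 13/100: (1/3)^N / 2 < 13/100 <=> 3^N > 1 / (2 * 13/100) = 50/13.
Check powers of 3: 3^1 = 3 <= 50/13, 3^2 = 9 > 50/13.
So the smallest such N is 2. Check: g(2) = 1/(2 * 9) = 1/18 < 13/100.

2


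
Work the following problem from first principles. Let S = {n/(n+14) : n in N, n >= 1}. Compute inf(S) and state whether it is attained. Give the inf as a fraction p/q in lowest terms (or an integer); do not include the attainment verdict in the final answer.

Analysis:
- Values: 1/15, 1/8, 3/17, 2/9, ... strictly increasing.
- Minimum is 1/15 (n=1); inf = 1/15 (attained).
- n/(n+14) = 1 - 14/(n+14) -> 1 from below as n -> infinity, and never equals 1.
- So sup = 1 (not attained).
Conclusion: inf(S) = 1/15, attained in S.

1/15


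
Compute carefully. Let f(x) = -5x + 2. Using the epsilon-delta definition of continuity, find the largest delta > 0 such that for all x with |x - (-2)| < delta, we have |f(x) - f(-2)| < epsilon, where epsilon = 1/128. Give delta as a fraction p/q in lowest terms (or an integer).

We compute f(-2) = -5*(-2) + 2 = 12.
|f(x) - f(-2)| = |-5x + 2 - (12)| = |-5(x - (-2))| = 5|x - (-2)|.
We need 5|x - (-2)| < 1/128, i.e. |x - (-2)| < 1/128 / 5 = 1/640.
So any delta <= 1/640 works. Conversely, if delta > 1/640, then x = -2 + 1/640 satisfies |x - (-2)| = 1/640 < delta but |f(x) - f(-2)| = 5 * 1/640 = 1/128, which is not < 1/128; so no larger delta works.
Hence the largest such delta is 1/640.

1/640


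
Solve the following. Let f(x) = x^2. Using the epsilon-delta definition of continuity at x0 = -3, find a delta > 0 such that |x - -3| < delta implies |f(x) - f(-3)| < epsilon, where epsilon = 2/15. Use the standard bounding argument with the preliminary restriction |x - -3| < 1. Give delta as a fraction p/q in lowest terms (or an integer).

Factor: |x^2 - (-3)^2| = |x - -3| * |x + -3|.
Impose |x - -3| < 1 first. Then |x + -3| = |(x - -3) + 2*(-3)| <= |x - -3| + 2*|-3| < 1 + 6 = 7.
So |x^2 - (-3)^2| < delta * 7.
We need delta * 7 <= 2/15, i.e. delta <= 2/15/7 = 2/105.
Since 2/105 < 1, this is tighter than 1; take delta = 2/105.
So delta = 2/105 works.

2/105


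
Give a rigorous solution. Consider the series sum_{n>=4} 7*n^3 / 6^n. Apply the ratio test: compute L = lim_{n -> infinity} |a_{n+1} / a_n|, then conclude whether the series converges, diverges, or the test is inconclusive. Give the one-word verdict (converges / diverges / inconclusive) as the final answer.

Let a_n denote the general term. Form the ratio a_{n+1}/a_n and simplify:
a_{n+1}/a_n = (n + 1)^3/(6*n^3)
Take the limit as n -> infinity: L = 1/6.
Since L = 1/6 < 1, the ratio test implies the series converges.

converges


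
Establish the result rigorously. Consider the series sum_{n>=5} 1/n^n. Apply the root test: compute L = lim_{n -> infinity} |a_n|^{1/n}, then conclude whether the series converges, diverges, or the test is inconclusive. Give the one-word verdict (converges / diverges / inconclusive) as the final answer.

Let a_n denote the general term. Form |a_n|^(1/n) and simplify:
|a_n|^(1/n) = 1/n
Take the limit as n -> infinity: L = 0.
Since L = 0 < 1, the root test implies convergence.

converges


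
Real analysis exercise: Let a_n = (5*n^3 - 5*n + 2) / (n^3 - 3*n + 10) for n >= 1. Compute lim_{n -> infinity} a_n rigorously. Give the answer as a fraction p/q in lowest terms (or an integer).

Divide numerator and denominator by n^3, the highest power:
numerator / n^3 = 5 - 5/n^2 + 2/n^3
denominator / n^3 = 1 - 3/n^2 + 10/n^3
As n -> infinity, all terms of the form c/n^k (k >= 1) tend to 0.
So numerator / n^3 -> 5 and denominator / n^3 -> 1.
Therefore lim a_n = 5.

5


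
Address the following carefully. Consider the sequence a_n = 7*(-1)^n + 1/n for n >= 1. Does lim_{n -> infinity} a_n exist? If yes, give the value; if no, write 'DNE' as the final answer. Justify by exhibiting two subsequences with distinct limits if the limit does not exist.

Examine the behaviour of a_n along subsequences.
a_{2k} = 7 + 1/(2k) -> 7. a_{2k+1} = -7 + 1/(2k+1) -> -7.
Since these two subsequential limits are 7 and -7, distinct, the full sequence cannot converge (a convergent sequence has all subsequences tending to the same limit). So lim a_n does not exist.

DNE
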